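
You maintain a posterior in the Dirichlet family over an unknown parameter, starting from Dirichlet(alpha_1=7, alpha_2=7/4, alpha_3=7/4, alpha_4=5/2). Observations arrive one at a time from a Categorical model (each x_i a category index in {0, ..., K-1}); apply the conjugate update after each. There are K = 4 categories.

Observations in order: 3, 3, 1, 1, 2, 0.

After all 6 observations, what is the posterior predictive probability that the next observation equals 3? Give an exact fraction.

obs 1: x=3 → posterior Dirichlet(7, 7/4, 7/4, 7/2)
obs 2: x=3 → posterior Dirichlet(7, 7/4, 7/4, 9/2)
obs 3: x=1 → posterior Dirichlet(7, 11/4, 7/4, 9/2)
obs 4: x=1 → posterior Dirichlet(7, 15/4, 7/4, 9/2)
obs 5: x=2 → posterior Dirichlet(7, 15/4, 11/4, 9/2)
obs 6: x=0 → posterior Dirichlet(8, 15/4, 11/4, 9/2)

9/38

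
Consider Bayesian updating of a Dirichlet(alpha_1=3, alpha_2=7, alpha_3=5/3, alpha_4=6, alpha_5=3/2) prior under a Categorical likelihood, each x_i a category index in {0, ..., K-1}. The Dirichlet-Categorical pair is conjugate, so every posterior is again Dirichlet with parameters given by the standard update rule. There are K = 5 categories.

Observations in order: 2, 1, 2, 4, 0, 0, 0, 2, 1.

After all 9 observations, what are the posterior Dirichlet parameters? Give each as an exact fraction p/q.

alpha_1=6, alpha_2=9, alpha_3=14/3, alpha_4=6, alpha_5=5/2

obs 1: x=2 → posterior Dirichlet(3, 7, 8/3, 6, 3/2)
obs 2: x=1 → posterior Dirichlet(3, 8, 8/3, 6, 3/2)
obs 3: x=2 → posterior Dirichlet(3, 8, 11/3, 6, 3/2)
obs 4: x=4 → posterior Dirichlet(3, 8, 11/3, 6, 5/2)
obs 5: x=0 → posterior Dirichlet(4, 8, 11/3, 6, 5/2)
obs 6: x=0 → posterior Dirichlet(5, 8, 11/3, 6, 5/2)
obs 7: x=0 → posterior Dirichlet(6, 8, 11/3, 6, 5/2)
obs 8: x=2 → posterior Dirichlet(6, 8, 14/3, 6, 5/2)
obs 9: x=1 → posterior Dirichlet(6, 9, 14/3, 6, 5/2)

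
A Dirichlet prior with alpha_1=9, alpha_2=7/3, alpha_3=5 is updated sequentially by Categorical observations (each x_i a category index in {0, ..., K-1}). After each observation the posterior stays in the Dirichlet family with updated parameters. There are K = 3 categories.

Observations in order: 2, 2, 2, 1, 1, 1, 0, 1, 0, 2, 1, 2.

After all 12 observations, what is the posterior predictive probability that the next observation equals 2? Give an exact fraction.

6/17

obs 1: x=2 → posterior Dirichlet(9, 7/3, 6)
obs 2: x=2 → posterior Dirichlet(9, 7/3, 7)
obs 3: x=2 → posterior Dirichlet(9, 7/3, 8)
obs 4: x=1 → posterior Dirichlet(9, 10/3, 8)
obs 5: x=1 → posterior Dirichlet(9, 13/3, 8)
obs 6: x=1 → posterior Dirichlet(9, 16/3, 8)
obs 7: x=0 → posterior Dirichlet(10, 16/3, 8)
obs 8: x=1 → posterior Dirichlet(10, 19/3, 8)
obs 9: x=0 → posterior Dirichlet(11, 19/3, 8)
obs 10: x=2 → posterior Dirichlet(11, 19/3, 9)
obs 11: x=1 → posterior Dirichlet(11, 22/3, 9)
obs 12: x=2 → posterior Dirichlet(11, 22/3, 10)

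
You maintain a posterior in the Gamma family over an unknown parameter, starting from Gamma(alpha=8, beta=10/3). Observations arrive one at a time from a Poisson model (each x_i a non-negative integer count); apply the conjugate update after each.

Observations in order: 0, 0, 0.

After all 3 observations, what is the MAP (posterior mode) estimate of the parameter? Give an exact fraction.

obs 1: x=0 → posterior Gamma(8, 13/3)
obs 2: x=0 → posterior Gamma(8, 16/3)
obs 3: x=0 → posterior Gamma(8, 19/3)

21/19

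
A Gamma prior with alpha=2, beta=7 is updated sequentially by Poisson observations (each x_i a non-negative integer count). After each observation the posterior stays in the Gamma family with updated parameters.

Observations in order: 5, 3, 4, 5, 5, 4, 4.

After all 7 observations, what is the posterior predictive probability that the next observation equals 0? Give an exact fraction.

obs 1: x=5 → posterior Gamma(7, 8)
obs 2: x=3 → posterior Gamma(10, 9)
obs 3: x=4 → posterior Gamma(14, 10)
obs 4: x=5 → posterior Gamma(19, 11)
obs 5: x=5 → posterior Gamma(24, 12)
obs 6: x=4 → posterior Gamma(28, 13)
obs 7: x=4 → posterior Gamma(32, 14)

4743480741674980702700443299789930496/43143988327398919500410556793212890625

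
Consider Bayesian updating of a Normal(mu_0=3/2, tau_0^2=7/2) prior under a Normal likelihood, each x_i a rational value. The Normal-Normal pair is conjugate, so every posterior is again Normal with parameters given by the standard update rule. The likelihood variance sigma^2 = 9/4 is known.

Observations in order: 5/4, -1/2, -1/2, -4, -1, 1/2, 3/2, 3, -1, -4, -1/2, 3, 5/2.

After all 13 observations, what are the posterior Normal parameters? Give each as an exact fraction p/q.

obs 1: x=5/4 → posterior Normal(31/23, 63/46)
obs 2: x=-1/2 → posterior Normal(24/37, 63/74)
obs 3: x=-1/2 → posterior Normal(1/3, 21/34)
obs 4: x=-4 → posterior Normal(-3/5, 63/130)
obs 5: x=-1 → posterior Normal(-53/79, 63/158)
obs 6: x=1/2 → posterior Normal(-46/93, 21/62)
obs 7: x=3/2 → posterior Normal(-25/107, 63/214)
obs 8: x=3 → posterior Normal(17/121, 63/242)
obs 9: x=-1 → posterior Normal(1/45, 7/30)
obs 10: x=-4 → posterior Normal(-53/149, 63/298)
obs 11: x=-1/2 → posterior Normal(-60/163, 63/326)
obs 12: x=3 → posterior Normal(-6/59, 21/118)
obs 13: x=5/2 → posterior Normal(17/191, 63/382)

mu_0=17/191, tau_0^2=63/382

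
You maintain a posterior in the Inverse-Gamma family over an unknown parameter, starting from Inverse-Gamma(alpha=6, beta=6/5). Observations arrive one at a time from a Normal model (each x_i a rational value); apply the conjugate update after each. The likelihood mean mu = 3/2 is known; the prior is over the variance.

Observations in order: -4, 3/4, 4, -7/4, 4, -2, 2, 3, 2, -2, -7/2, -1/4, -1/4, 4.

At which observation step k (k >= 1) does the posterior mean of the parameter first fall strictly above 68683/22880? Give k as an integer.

obs 1: x=-4 → posterior Inverse-Gamma(13/2, 653/40)
obs 2: x=3/4 → posterior Inverse-Gamma(7, 2657/160)
obs 3: x=4 → posterior Inverse-Gamma(15/2, 3157/160)
obs 4: x=-7/4 → posterior Inverse-Gamma(8, 2001/80)
obs 5: x=4 → posterior Inverse-Gamma(17/2, 2251/80)
obs 6: x=-2 → posterior Inverse-Gamma(9, 2741/80)
obs 7: x=2 → posterior Inverse-Gamma(19/2, 2751/80)
obs 8: x=3 → posterior Inverse-Gamma(10, 2841/80)
obs 9: x=2 → posterior Inverse-Gamma(21/2, 2851/80)
obs 10: x=-2 → posterior Inverse-Gamma(11, 3341/80)
obs 11: x=-7/2 → posterior Inverse-Gamma(23/2, 4341/80)
obs 12: x=-1/4 → posterior Inverse-Gamma(12, 8927/160)
obs 13: x=-1/4 → posterior Inverse-Gamma(25/2, 2293/40)
obs 14: x=4 → posterior Inverse-Gamma(13, 1209/20)

k = 3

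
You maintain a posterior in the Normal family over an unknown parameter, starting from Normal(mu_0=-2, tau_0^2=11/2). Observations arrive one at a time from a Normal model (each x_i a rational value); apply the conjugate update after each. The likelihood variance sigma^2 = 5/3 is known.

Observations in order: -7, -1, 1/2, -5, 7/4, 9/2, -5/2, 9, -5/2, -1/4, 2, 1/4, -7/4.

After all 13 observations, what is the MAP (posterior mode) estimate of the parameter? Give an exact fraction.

obs 1: x=-7 → posterior Normal(-251/43, 55/43)
obs 2: x=-1 → posterior Normal(-71/19, 55/76)
obs 3: x=1/2 → posterior Normal(-535/218, 55/109)
obs 4: x=-5 → posterior Normal(-865/284, 55/142)
obs 5: x=7/4 → posterior Normal(-1499/700, 11/35)
obs 6: x=9/2 → posterior Normal(-905/832, 55/208)
obs 7: x=-5/2 → posterior Normal(-1235/964, 55/241)
obs 8: x=9 → posterior Normal(-47/1096, 55/274)
obs 9: x=-5/2 → posterior Normal(-377/1228, 55/307)
obs 10: x=-1/4 → posterior Normal(-41/136, 11/68)
obs 11: x=2 → posterior Normal(-73/746, 55/373)
obs 12: x=1/4 → posterior Normal(-113/1624, 55/406)
obs 13: x=-7/4 → posterior Normal(-86/439, 55/439)

-86/439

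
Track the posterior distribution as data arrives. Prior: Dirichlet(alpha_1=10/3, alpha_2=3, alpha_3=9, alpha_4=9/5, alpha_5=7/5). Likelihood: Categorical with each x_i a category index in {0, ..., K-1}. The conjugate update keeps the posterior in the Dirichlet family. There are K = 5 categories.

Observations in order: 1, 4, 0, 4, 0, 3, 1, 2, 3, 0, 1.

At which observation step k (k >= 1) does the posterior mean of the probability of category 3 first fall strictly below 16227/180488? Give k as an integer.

k = 2

obs 1: x=1 → posterior Dirichlet(10/3, 4, 9, 9/5, 7/5)
obs 2: x=4 → posterior Dirichlet(10/3, 4, 9, 9/5, 12/5)
obs 3: x=0 → posterior Dirichlet(13/3, 4, 9, 9/5, 12/5)
obs 4: x=4 → posterior Dirichlet(13/3, 4, 9, 9/5, 17/5)
obs 5: x=0 → posterior Dirichlet(16/3, 4, 9, 9/5, 17/5)
obs 6: x=3 → posterior Dirichlet(16/3, 4, 9, 14/5, 17/5)
obs 7: x=1 → posterior Dirichlet(16/3, 5, 9, 14/5, 17/5)
obs 8: x=2 → posterior Dirichlet(16/3, 5, 10, 14/5, 17/5)
obs 9: x=3 → posterior Dirichlet(16/3, 5, 10, 19/5, 17/5)
obs 10: x=0 → posterior Dirichlet(19/3, 5, 10, 19/5, 17/5)
obs 11: x=1 → posterior Dirichlet(19/3, 6, 10, 19/5, 17/5)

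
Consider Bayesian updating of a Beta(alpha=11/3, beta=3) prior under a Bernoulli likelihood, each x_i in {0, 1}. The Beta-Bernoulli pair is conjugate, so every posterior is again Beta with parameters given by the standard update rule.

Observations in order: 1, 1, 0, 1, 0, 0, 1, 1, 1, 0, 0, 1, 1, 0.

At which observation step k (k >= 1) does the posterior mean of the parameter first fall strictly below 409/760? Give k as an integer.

k = 6

obs 1: x=1 → posterior Beta(14/3, 3)
obs 2: x=1 → posterior Beta(17/3, 3)
obs 3: x=0 → posterior Beta(17/3, 4)
obs 4: x=1 → posterior Beta(20/3, 4)
obs 5: x=0 → posterior Beta(20/3, 5)
obs 6: x=0 → posterior Beta(20/3, 6)
obs 7: x=1 → posterior Beta(23/3, 6)
obs 8: x=1 → posterior Beta(26/3, 6)
obs 9: x=1 → posterior Beta(29/3, 6)
obs 10: x=0 → posterior Beta(29/3, 7)
obs 11: x=0 → posterior Beta(29/3, 8)
obs 12: x=1 → posterior Beta(32/3, 8)
obs 13: x=1 → posterior Beta(35/3, 8)
obs 14: x=0 → posterior Beta(35/3, 9)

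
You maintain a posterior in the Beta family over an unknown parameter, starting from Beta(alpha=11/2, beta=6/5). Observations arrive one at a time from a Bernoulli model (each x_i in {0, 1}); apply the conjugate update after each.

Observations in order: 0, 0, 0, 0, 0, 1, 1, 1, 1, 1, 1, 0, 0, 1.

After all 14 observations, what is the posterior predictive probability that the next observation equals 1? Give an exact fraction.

125/207

obs 1: x=0 → posterior Beta(11/2, 11/5)
obs 2: x=0 → posterior Beta(11/2, 16/5)
obs 3: x=0 → posterior Beta(11/2, 21/5)
obs 4: x=0 → posterior Beta(11/2, 26/5)
obs 5: x=0 → posterior Beta(11/2, 31/5)
obs 6: x=1 → posterior Beta(13/2, 31/5)
obs 7: x=1 → posterior Beta(15/2, 31/5)
obs 8: x=1 → posterior Beta(17/2, 31/5)
obs 9: x=1 → posterior Beta(19/2, 31/5)
obs 10: x=1 → posterior Beta(21/2, 31/5)
obs 11: x=1 → posterior Beta(23/2, 31/5)
obs 12: x=0 → posterior Beta(23/2, 36/5)
obs 13: x=0 → posterior Beta(23/2, 41/5)
obs 14: x=1 → posterior Beta(25/2, 41/5)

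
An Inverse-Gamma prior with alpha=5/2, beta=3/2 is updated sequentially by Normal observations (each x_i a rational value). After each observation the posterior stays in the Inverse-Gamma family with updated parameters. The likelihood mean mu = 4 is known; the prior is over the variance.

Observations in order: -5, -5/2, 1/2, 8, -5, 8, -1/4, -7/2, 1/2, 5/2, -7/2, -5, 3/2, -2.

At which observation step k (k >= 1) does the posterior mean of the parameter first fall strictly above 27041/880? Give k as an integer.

obs 1: x=-5 → posterior Inverse-Gamma(3, 42)
obs 2: x=-5/2 → posterior Inverse-Gamma(7/2, 505/8)
obs 3: x=1/2 → posterior Inverse-Gamma(4, 277/4)
obs 4: x=8 → posterior Inverse-Gamma(9/2, 309/4)
obs 5: x=-5 → posterior Inverse-Gamma(5, 471/4)
obs 6: x=8 → posterior Inverse-Gamma(11/2, 503/4)
obs 7: x=-1/4 → posterior Inverse-Gamma(6, 4313/32)
obs 8: x=-7/2 → posterior Inverse-Gamma(13/2, 5213/32)
obs 9: x=1/2 → posterior Inverse-Gamma(7, 5409/32)
obs 10: x=5/2 → posterior Inverse-Gamma(15/2, 5445/32)
obs 11: x=-7/2 → posterior Inverse-Gamma(8, 6345/32)
obs 12: x=-5 → posterior Inverse-Gamma(17/2, 7641/32)
obs 13: x=3/2 → posterior Inverse-Gamma(9, 7741/32)
obs 14: x=-2 → posterior Inverse-Gamma(19/2, 8317/32)

k = 12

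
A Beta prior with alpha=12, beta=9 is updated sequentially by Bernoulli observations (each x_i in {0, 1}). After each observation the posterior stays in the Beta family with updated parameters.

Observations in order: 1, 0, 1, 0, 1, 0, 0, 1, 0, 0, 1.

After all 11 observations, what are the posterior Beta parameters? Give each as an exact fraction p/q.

alpha=17, beta=15

obs 1: x=1 → posterior Beta(13, 9)
obs 2: x=0 → posterior Beta(13, 10)
obs 3: x=1 → posterior Beta(14, 10)
obs 4: x=0 → posterior Beta(14, 11)
obs 5: x=1 → posterior Beta(15, 11)
obs 6: x=0 → posterior Beta(15, 12)
obs 7: x=0 → posterior Beta(15, 13)
obs 8: x=1 → posterior Beta(16, 13)
obs 9: x=0 → posterior Beta(16, 14)
obs 10: x=0 → posterior Beta(16, 15)
obs 11: x=1 → posterior Beta(17, 15)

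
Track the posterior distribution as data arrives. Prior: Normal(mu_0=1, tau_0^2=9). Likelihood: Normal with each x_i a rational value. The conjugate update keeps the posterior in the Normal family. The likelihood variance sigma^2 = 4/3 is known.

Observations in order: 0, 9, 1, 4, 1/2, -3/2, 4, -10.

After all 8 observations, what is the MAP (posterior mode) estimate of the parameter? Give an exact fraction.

obs 1: x=0 → posterior Normal(4/31, 36/31)
obs 2: x=9 → posterior Normal(247/58, 18/29)
obs 3: x=1 → posterior Normal(274/85, 36/85)
obs 4: x=4 → posterior Normal(191/56, 9/28)
obs 5: x=1/2 → posterior Normal(791/278, 36/139)
obs 6: x=-3/2 → posterior Normal(355/166, 18/83)
obs 7: x=4 → posterior Normal(463/193, 36/193)
obs 8: x=-10 → posterior Normal(193/220, 9/55)

193/220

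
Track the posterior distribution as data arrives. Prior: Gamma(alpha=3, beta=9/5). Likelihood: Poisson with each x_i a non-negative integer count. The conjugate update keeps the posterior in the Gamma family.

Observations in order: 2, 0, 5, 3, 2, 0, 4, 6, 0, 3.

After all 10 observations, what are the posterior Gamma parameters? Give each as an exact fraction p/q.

alpha=28, beta=59/5

obs 1: x=2 → posterior Gamma(5, 14/5)
obs 2: x=0 → posterior Gamma(5, 19/5)
obs 3: x=5 → posterior Gamma(10, 24/5)
obs 4: x=3 → posterior Gamma(13, 29/5)
obs 5: x=2 → posterior Gamma(15, 34/5)
obs 6: x=0 → posterior Gamma(15, 39/5)
obs 7: x=4 → posterior Gamma(19, 44/5)
obs 8: x=6 → posterior Gamma(25, 49/5)
obs 9: x=0 → posterior Gamma(25, 54/5)
obs 10: x=3 → posterior Gamma(28, 59/5)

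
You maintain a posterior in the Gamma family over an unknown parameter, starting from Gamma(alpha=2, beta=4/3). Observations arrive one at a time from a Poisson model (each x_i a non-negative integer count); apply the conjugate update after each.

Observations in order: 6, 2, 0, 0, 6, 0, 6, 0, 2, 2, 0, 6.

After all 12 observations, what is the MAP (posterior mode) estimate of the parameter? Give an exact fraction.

93/40

obs 1: x=6 → posterior Gamma(8, 7/3)
obs 2: x=2 → posterior Gamma(10, 10/3)
obs 3: x=0 → posterior Gamma(10, 13/3)
obs 4: x=0 → posterior Gamma(10, 16/3)
obs 5: x=6 → posterior Gamma(16, 19/3)
obs 6: x=0 → posterior Gamma(16, 22/3)
obs 7: x=6 → posterior Gamma(22, 25/3)
obs 8: x=0 → posterior Gamma(22, 28/3)
obs 9: x=2 → posterior Gamma(24, 31/3)
obs 10: x=2 → posterior Gamma(26, 34/3)
obs 11: x=0 → posterior Gamma(26, 37/3)
obs 12: x=6 → posterior Gamma(32, 40/3)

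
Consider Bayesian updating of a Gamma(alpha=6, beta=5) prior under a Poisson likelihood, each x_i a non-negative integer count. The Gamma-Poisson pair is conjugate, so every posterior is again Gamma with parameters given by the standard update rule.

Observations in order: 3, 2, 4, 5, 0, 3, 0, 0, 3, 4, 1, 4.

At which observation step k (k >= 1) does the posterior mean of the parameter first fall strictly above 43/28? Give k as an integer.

k = 2

obs 1: x=3 → posterior Gamma(9, 6)
obs 2: x=2 → posterior Gamma(11, 7)
obs 3: x=4 → posterior Gamma(15, 8)
obs 4: x=5 → posterior Gamma(20, 9)
obs 5: x=0 → posterior Gamma(20, 10)
obs 6: x=3 → posterior Gamma(23, 11)
obs 7: x=0 → posterior Gamma(23, 12)
obs 8: x=0 → posterior Gamma(23, 13)
obs 9: x=3 → posterior Gamma(26, 14)
obs 10: x=4 → posterior Gamma(30, 15)
obs 11: x=1 → posterior Gamma(31, 16)
obs 12: x=4 → posterior Gamma(35, 17)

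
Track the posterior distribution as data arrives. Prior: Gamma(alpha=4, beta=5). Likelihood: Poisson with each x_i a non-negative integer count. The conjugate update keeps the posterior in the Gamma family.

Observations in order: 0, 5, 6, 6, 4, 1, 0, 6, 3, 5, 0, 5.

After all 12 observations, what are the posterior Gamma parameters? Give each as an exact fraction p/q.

alpha=45, beta=17

obs 1: x=0 → posterior Gamma(4, 6)
obs 2: x=5 → posterior Gamma(9, 7)
obs 3: x=6 → posterior Gamma(15, 8)
obs 4: x=6 → posterior Gamma(21, 9)
obs 5: x=4 → posterior Gamma(25, 10)
obs 6: x=1 → posterior Gamma(26, 11)
obs 7: x=0 → posterior Gamma(26, 12)
obs 8: x=6 → posterior Gamma(32, 13)
obs 9: x=3 → posterior Gamma(35, 14)
obs 10: x=5 → posterior Gamma(40, 15)
obs 11: x=0 → posterior Gamma(40, 16)
obs 12: x=5 → posterior Gamma(45, 17)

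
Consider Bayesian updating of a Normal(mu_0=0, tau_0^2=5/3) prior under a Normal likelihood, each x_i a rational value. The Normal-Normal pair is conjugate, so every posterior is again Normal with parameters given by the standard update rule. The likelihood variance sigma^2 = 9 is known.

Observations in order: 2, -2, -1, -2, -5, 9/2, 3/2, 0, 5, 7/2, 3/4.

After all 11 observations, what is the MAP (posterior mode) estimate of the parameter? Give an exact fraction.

145/328

obs 1: x=2 → posterior Normal(5/16, 45/32)
obs 2: x=-2 → posterior Normal(0, 45/37)
obs 3: x=-1 → posterior Normal(-5/42, 15/14)
obs 4: x=-2 → posterior Normal(-15/47, 45/47)
obs 5: x=-5 → posterior Normal(-10/13, 45/52)
obs 6: x=9/2 → posterior Normal(-35/114, 15/19)
obs 7: x=3/2 → posterior Normal(-5/31, 45/62)
obs 8: x=0 → posterior Normal(-10/67, 45/67)
obs 9: x=5 → posterior Normal(5/24, 5/8)
obs 10: x=7/2 → posterior Normal(65/154, 45/77)
obs 11: x=3/4 → posterior Normal(145/328, 45/82)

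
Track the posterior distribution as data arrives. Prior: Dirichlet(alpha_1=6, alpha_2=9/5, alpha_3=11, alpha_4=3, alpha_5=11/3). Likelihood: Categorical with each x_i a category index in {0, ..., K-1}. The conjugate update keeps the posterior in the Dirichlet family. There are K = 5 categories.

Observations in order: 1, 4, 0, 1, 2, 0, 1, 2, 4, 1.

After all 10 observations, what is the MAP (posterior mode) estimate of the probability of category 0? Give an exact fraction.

105/457

obs 1: x=1 → posterior Dirichlet(6, 14/5, 11, 3, 11/3)
obs 2: x=4 → posterior Dirichlet(6, 14/5, 11, 3, 14/3)
obs 3: x=0 → posterior Dirichlet(7, 14/5, 11, 3, 14/3)
obs 4: x=1 → posterior Dirichlet(7, 19/5, 11, 3, 14/3)
obs 5: x=2 → posterior Dirichlet(7, 19/5, 12, 3, 14/3)
obs 6: x=0 → posterior Dirichlet(8, 19/5, 12, 3, 14/3)
obs 7: x=1 → posterior Dirichlet(8, 24/5, 12, 3, 14/3)
obs 8: x=2 → posterior Dirichlet(8, 24/5, 13, 3, 14/3)
obs 9: x=4 → posterior Dirichlet(8, 24/5, 13, 3, 17/3)
obs 10: x=1 → posterior Dirichlet(8, 29/5, 13, 3, 17/3)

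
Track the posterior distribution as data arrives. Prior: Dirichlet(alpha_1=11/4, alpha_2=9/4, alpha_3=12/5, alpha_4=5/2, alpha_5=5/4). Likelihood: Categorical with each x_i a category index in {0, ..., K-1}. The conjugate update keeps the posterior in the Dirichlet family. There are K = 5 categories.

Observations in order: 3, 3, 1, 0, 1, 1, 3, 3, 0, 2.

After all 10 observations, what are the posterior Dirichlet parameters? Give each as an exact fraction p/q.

obs 1: x=3 → posterior Dirichlet(11/4, 9/4, 12/5, 7/2, 5/4)
obs 2: x=3 → posterior Dirichlet(11/4, 9/4, 12/5, 9/2, 5/4)
obs 3: x=1 → posterior Dirichlet(11/4, 13/4, 12/5, 9/2, 5/4)
obs 4: x=0 → posterior Dirichlet(15/4, 13/4, 12/5, 9/2, 5/4)
obs 5: x=1 → posterior Dirichlet(15/4, 17/4, 12/5, 9/2, 5/4)
obs 6: x=1 → posterior Dirichlet(15/4, 21/4, 12/5, 9/2, 5/4)
obs 7: x=3 → posterior Dirichlet(15/4, 21/4, 12/5, 11/2, 5/4)
obs 8: x=3 → posterior Dirichlet(15/4, 21/4, 12/5, 13/2, 5/4)
obs 9: x=0 → posterior Dirichlet(19/4, 21/4, 12/5, 13/2, 5/4)
obs 10: x=2 → posterior Dirichlet(19/4, 21/4, 17/5, 13/2, 5/4)

alpha_1=19/4, alpha_2=21/4, alpha_3=17/5, alpha_4=13/2, alpha_5=5/4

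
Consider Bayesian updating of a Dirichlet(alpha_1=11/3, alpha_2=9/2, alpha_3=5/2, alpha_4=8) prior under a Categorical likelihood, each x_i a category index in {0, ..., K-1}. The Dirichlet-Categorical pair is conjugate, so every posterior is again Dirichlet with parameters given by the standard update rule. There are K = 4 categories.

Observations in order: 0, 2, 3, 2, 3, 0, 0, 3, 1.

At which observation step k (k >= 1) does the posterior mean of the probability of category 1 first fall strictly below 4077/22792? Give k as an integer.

k = 7

obs 1: x=0 → posterior Dirichlet(14/3, 9/2, 5/2, 8)
obs 2: x=2 → posterior Dirichlet(14/3, 9/2, 7/2, 8)
obs 3: x=3 → posterior Dirichlet(14/3, 9/2, 7/2, 9)
obs 4: x=2 → posterior Dirichlet(14/3, 9/2, 9/2, 9)
obs 5: x=3 → posterior Dirichlet(14/3, 9/2, 9/2, 10)
obs 6: x=0 → posterior Dirichlet(17/3, 9/2, 9/2, 10)
obs 7: x=0 → posterior Dirichlet(20/3, 9/2, 9/2, 10)
obs 8: x=3 → posterior Dirichlet(20/3, 9/2, 9/2, 11)
obs 9: x=1 → posterior Dirichlet(20/3, 11/2, 9/2, 11)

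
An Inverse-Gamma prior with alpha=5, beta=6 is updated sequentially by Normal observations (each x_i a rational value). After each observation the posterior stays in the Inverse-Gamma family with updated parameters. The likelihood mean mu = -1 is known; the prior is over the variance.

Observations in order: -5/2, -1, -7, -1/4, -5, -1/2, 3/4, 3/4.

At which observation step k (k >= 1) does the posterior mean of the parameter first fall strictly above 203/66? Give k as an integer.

obs 1: x=-5/2 → posterior Inverse-Gamma(11/2, 57/8)
obs 2: x=-1 → posterior Inverse-Gamma(6, 57/8)
obs 3: x=-7 → posterior Inverse-Gamma(13/2, 201/8)
obs 4: x=-1/4 → posterior Inverse-Gamma(7, 813/32)
obs 5: x=-5 → posterior Inverse-Gamma(15/2, 1069/32)
obs 6: x=-1/2 → posterior Inverse-Gamma(8, 1073/32)
obs 7: x=3/4 → posterior Inverse-Gamma(17/2, 561/16)
obs 8: x=3/4 → posterior Inverse-Gamma(9, 1171/32)

k = 3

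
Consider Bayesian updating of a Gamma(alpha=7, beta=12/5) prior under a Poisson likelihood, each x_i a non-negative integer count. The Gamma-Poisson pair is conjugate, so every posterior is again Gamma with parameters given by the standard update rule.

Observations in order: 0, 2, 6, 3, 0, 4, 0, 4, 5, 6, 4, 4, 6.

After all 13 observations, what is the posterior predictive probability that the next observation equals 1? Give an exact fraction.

obs 1: x=0 → posterior Gamma(7, 17/5)
obs 2: x=2 → posterior Gamma(9, 22/5)
obs 3: x=6 → posterior Gamma(15, 27/5)
obs 4: x=3 → posterior Gamma(18, 32/5)
obs 5: x=0 → posterior Gamma(18, 37/5)
obs 6: x=4 → posterior Gamma(22, 42/5)
obs 7: x=0 → posterior Gamma(22, 47/5)
obs 8: x=4 → posterior Gamma(26, 52/5)
obs 9: x=5 → posterior Gamma(31, 57/5)
obs 10: x=6 → posterior Gamma(37, 62/5)
obs 11: x=4 → posterior Gamma(41, 67/5)
obs 12: x=4 → posterior Gamma(45, 72/5)
obs 13: x=6 → posterior Gamma(51, 77/5)

414540688360474192541813639232347034122616385863178703680946189561505885435193598541224025003419115/3298529131325671044682132980840139865561470245800879652541231655961582583109606966515083023824715776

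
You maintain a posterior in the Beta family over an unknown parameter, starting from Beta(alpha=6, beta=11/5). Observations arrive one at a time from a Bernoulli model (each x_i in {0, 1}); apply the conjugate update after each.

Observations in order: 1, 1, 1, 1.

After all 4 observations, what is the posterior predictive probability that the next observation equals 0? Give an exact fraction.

obs 1: x=1 → posterior Beta(7, 11/5)
obs 2: x=1 → posterior Beta(8, 11/5)
obs 3: x=1 → posterior Beta(9, 11/5)
obs 4: x=1 → posterior Beta(10, 11/5)

11/61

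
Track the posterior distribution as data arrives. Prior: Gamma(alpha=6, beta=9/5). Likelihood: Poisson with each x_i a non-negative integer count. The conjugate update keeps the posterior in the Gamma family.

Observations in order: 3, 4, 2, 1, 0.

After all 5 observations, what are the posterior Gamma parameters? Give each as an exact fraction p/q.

obs 1: x=3 → posterior Gamma(9, 14/5)
obs 2: x=4 → posterior Gamma(13, 19/5)
obs 3: x=2 → posterior Gamma(15, 24/5)
obs 4: x=1 → posterior Gamma(16, 29/5)
obs 5: x=0 → posterior Gamma(16, 34/5)

alpha=16, beta=34/5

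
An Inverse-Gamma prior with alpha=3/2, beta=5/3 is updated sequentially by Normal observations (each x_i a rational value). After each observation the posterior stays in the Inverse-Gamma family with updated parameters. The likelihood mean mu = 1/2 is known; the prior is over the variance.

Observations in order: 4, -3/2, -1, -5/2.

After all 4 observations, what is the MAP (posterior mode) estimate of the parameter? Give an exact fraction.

185/54

obs 1: x=4 → posterior Inverse-Gamma(2, 187/24)
obs 2: x=-3/2 → posterior Inverse-Gamma(5/2, 235/24)
obs 3: x=-1 → posterior Inverse-Gamma(3, 131/12)
obs 4: x=-5/2 → posterior Inverse-Gamma(7/2, 185/12)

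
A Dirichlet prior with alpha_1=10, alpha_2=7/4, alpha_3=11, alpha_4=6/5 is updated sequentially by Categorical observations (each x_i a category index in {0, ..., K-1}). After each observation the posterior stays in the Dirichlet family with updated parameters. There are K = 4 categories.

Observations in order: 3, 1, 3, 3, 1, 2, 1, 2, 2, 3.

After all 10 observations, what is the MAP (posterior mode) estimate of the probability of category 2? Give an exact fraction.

obs 1: x=3 → posterior Dirichlet(10, 7/4, 11, 11/5)
obs 2: x=1 → posterior Dirichlet(10, 11/4, 11, 11/5)
obs 3: x=3 → posterior Dirichlet(10, 11/4, 11, 16/5)
obs 4: x=3 → posterior Dirichlet(10, 11/4, 11, 21/5)
obs 5: x=1 → posterior Dirichlet(10, 15/4, 11, 21/5)
obs 6: x=2 → posterior Dirichlet(10, 15/4, 12, 21/5)
obs 7: x=1 → posterior Dirichlet(10, 19/4, 12, 21/5)
obs 8: x=2 → posterior Dirichlet(10, 19/4, 13, 21/5)
obs 9: x=2 → posterior Dirichlet(10, 19/4, 14, 21/5)
obs 10: x=3 → posterior Dirichlet(10, 19/4, 14, 26/5)

260/599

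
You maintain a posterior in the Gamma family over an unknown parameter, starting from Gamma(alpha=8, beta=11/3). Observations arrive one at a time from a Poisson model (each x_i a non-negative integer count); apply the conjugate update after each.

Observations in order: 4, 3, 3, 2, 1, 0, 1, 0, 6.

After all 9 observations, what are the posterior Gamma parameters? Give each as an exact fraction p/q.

obs 1: x=4 → posterior Gamma(12, 14/3)
obs 2: x=3 → posterior Gamma(15, 17/3)
obs 3: x=3 → posterior Gamma(18, 20/3)
obs 4: x=2 → posterior Gamma(20, 23/3)
obs 5: x=1 → posterior Gamma(21, 26/3)
obs 6: x=0 → posterior Gamma(21, 29/3)
obs 7: x=1 → posterior Gamma(22, 32/3)
obs 8: x=0 → posterior Gamma(22, 35/3)
obs 9: x=6 → posterior Gamma(28, 38/3)

alpha=28, beta=38/3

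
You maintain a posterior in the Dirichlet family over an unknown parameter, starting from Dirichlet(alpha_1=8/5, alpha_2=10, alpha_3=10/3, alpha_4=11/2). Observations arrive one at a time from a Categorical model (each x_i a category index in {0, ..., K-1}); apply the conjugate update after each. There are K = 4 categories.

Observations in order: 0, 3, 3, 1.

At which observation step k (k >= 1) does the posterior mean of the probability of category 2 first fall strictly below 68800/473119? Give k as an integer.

k = 3

obs 1: x=0 → posterior Dirichlet(13/5, 10, 10/3, 11/2)
obs 2: x=3 → posterior Dirichlet(13/5, 10, 10/3, 13/2)
obs 3: x=3 → posterior Dirichlet(13/5, 10, 10/3, 15/2)
obs 4: x=1 → posterior Dirichlet(13/5, 11, 10/3, 15/2)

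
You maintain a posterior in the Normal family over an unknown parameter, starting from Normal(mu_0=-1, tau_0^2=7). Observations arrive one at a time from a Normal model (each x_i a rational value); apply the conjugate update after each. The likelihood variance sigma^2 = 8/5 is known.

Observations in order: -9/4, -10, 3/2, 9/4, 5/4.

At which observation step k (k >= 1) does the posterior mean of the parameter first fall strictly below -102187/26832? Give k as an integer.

k = 2

obs 1: x=-9/4 → posterior Normal(-347/172, 56/43)
obs 2: x=-10 → posterior Normal(-1747/312, 28/39)
obs 3: x=3/2 → posterior Normal(-1537/452, 56/113)
obs 4: x=9/4 → posterior Normal(-611/296, 14/37)
obs 5: x=5/4 → posterior Normal(-349/244, 56/183)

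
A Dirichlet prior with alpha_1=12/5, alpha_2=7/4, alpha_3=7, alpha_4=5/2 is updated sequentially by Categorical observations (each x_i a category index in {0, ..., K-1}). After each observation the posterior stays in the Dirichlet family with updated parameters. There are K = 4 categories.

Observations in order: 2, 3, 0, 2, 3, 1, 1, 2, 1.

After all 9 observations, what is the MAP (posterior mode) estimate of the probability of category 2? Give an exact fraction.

obs 1: x=2 → posterior Dirichlet(12/5, 7/4, 8, 5/2)
obs 2: x=3 → posterior Dirichlet(12/5, 7/4, 8, 7/2)
obs 3: x=0 → posterior Dirichlet(17/5, 7/4, 8, 7/2)
obs 4: x=2 → posterior Dirichlet(17/5, 7/4, 9, 7/2)
obs 5: x=3 → posterior Dirichlet(17/5, 7/4, 9, 9/2)
obs 6: x=1 → posterior Dirichlet(17/5, 11/4, 9, 9/2)
obs 7: x=1 → posterior Dirichlet(17/5, 15/4, 9, 9/2)
obs 8: x=2 → posterior Dirichlet(17/5, 15/4, 10, 9/2)
obs 9: x=1 → posterior Dirichlet(17/5, 19/4, 10, 9/2)

180/373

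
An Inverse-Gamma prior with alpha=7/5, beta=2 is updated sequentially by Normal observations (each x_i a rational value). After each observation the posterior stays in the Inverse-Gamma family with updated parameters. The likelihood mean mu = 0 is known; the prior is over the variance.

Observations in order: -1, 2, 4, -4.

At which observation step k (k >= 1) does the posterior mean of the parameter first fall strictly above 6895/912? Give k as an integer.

obs 1: x=-1 → posterior Inverse-Gamma(19/10, 5/2)
obs 2: x=2 → posterior Inverse-Gamma(12/5, 9/2)
obs 3: x=4 → posterior Inverse-Gamma(29/10, 25/2)
obs 4: x=-4 → posterior Inverse-Gamma(17/5, 41/2)

k = 4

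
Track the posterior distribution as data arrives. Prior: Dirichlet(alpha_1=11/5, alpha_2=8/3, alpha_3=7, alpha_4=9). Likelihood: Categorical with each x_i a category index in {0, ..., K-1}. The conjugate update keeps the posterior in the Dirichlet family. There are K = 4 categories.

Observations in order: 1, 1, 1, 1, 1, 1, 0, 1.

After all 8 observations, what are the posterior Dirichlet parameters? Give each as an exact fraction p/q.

alpha_1=16/5, alpha_2=29/3, alpha_3=7, alpha_4=9

obs 1: x=1 → posterior Dirichlet(11/5, 11/3, 7, 9)
obs 2: x=1 → posterior Dirichlet(11/5, 14/3, 7, 9)
obs 3: x=1 → posterior Dirichlet(11/5, 17/3, 7, 9)
obs 4: x=1 → posterior Dirichlet(11/5, 20/3, 7, 9)
obs 5: x=1 → posterior Dirichlet(11/5, 23/3, 7, 9)
obs 6: x=1 → posterior Dirichlet(11/5, 26/3, 7, 9)
obs 7: x=0 → posterior Dirichlet(16/5, 26/3, 7, 9)
obs 8: x=1 → posterior Dirichlet(16/5, 29/3, 7, 9)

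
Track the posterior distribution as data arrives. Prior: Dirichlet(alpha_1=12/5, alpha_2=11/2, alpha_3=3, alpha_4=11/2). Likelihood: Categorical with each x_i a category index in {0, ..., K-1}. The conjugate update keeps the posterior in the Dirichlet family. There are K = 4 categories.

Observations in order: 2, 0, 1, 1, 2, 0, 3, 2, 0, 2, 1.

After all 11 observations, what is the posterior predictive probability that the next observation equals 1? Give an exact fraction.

obs 1: x=2 → posterior Dirichlet(12/5, 11/2, 4, 11/2)
obs 2: x=0 → posterior Dirichlet(17/5, 11/2, 4, 11/2)
obs 3: x=1 → posterior Dirichlet(17/5, 13/2, 4, 11/2)
obs 4: x=1 → posterior Dirichlet(17/5, 15/2, 4, 11/2)
obs 5: x=2 → posterior Dirichlet(17/5, 15/2, 5, 11/2)
obs 6: x=0 → posterior Dirichlet(22/5, 15/2, 5, 11/2)
obs 7: x=3 → posterior Dirichlet(22/5, 15/2, 5, 13/2)
obs 8: x=2 → posterior Dirichlet(22/5, 15/2, 6, 13/2)
obs 9: x=0 → posterior Dirichlet(27/5, 15/2, 6, 13/2)
obs 10: x=2 → posterior Dirichlet(27/5, 15/2, 7, 13/2)
obs 11: x=1 → posterior Dirichlet(27/5, 17/2, 7, 13/2)

85/274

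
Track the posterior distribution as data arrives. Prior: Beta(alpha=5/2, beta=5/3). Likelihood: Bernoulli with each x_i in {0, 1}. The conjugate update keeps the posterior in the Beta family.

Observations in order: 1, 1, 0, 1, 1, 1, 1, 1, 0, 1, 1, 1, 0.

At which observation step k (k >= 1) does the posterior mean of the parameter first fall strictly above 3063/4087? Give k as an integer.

obs 1: x=1 → posterior Beta(7/2, 5/3)
obs 2: x=1 → posterior Beta(9/2, 5/3)
obs 3: x=0 → posterior Beta(9/2, 8/3)
obs 4: x=1 → posterior Beta(11/2, 8/3)
obs 5: x=1 → posterior Beta(13/2, 8/3)
obs 6: x=1 → posterior Beta(15/2, 8/3)
obs 7: x=1 → posterior Beta(17/2, 8/3)
obs 8: x=1 → posterior Beta(19/2, 8/3)
obs 9: x=0 → posterior Beta(19/2, 11/3)
obs 10: x=1 → posterior Beta(21/2, 11/3)
obs 11: x=1 → posterior Beta(23/2, 11/3)
obs 12: x=1 → posterior Beta(25/2, 11/3)
obs 13: x=0 → posterior Beta(25/2, 14/3)

k = 7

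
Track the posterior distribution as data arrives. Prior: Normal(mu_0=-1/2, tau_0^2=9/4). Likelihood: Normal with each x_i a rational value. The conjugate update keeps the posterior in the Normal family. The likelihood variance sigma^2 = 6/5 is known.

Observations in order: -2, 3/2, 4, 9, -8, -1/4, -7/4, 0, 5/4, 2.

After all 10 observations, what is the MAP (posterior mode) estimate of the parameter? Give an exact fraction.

329/632

obs 1: x=-2 → posterior Normal(-34/23, 18/23)
obs 2: x=3/2 → posterior Normal(-23/76, 9/19)
obs 3: x=4 → posterior Normal(97/106, 18/53)
obs 4: x=9 → posterior Normal(367/136, 9/34)
obs 5: x=-8 → posterior Normal(127/166, 18/83)
obs 6: x=-1/4 → posterior Normal(239/392, 9/49)
obs 7: x=-7/4 → posterior Normal(67/226, 18/113)
obs 8: x=0 → posterior Normal(67/256, 9/64)
obs 9: x=5/4 → posterior Normal(19/52, 18/143)
obs 10: x=2 → posterior Normal(329/632, 9/79)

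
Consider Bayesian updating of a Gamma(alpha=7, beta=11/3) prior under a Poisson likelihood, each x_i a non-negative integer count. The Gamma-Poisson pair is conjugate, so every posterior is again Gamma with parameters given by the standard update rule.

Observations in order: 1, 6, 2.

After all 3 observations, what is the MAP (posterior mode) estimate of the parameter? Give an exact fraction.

9/4

obs 1: x=1 → posterior Gamma(8, 14/3)
obs 2: x=6 → posterior Gamma(14, 17/3)
obs 3: x=2 → posterior Gamma(16, 20/3)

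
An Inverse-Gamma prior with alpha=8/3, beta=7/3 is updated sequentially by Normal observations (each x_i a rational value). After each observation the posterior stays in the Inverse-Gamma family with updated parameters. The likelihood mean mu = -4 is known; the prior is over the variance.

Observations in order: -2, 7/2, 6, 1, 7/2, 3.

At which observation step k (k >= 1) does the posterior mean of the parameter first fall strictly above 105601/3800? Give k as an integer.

k = 5

obs 1: x=-2 → posterior Inverse-Gamma(19/6, 13/3)
obs 2: x=7/2 → posterior Inverse-Gamma(11/3, 779/24)
obs 3: x=6 → posterior Inverse-Gamma(25/6, 1979/24)
obs 4: x=1 → posterior Inverse-Gamma(14/3, 2279/24)
obs 5: x=7/2 → posterior Inverse-Gamma(31/6, 1477/12)
obs 6: x=3 → posterior Inverse-Gamma(17/3, 1771/12)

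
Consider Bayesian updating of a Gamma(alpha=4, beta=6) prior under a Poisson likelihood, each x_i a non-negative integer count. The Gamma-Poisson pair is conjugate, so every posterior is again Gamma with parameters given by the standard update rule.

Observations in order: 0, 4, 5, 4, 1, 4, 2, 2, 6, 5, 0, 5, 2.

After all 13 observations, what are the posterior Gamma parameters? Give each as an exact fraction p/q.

alpha=44, beta=19

obs 1: x=0 → posterior Gamma(4, 7)
obs 2: x=4 → posterior Gamma(8, 8)
obs 3: x=5 → posterior Gamma(13, 9)
obs 4: x=4 → posterior Gamma(17, 10)
obs 5: x=1 → posterior Gamma(18, 11)
obs 6: x=4 → posterior Gamma(22, 12)
obs 7: x=2 → posterior Gamma(24, 13)
obs 8: x=2 → posterior Gamma(26, 14)
obs 9: x=6 → posterior Gamma(32, 15)
obs 10: x=5 → posterior Gamma(37, 16)
obs 11: x=0 → posterior Gamma(37, 17)
obs 12: x=5 → posterior Gamma(42, 18)
obs 13: x=2 → posterior Gamma(44, 19)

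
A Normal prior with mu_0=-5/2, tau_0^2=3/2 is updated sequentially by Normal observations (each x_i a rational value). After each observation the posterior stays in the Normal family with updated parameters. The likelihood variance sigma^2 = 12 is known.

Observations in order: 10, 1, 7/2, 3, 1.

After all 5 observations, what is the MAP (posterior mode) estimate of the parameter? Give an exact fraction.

obs 1: x=10 → posterior Normal(-10/9, 4/3)
obs 2: x=1 → posterior Normal(-9/10, 6/5)
obs 3: x=7/2 → posterior Normal(-1/2, 12/11)
obs 4: x=3 → posterior Normal(-5/24, 1)
obs 5: x=1 → posterior Normal(-3/26, 12/13)

-3/26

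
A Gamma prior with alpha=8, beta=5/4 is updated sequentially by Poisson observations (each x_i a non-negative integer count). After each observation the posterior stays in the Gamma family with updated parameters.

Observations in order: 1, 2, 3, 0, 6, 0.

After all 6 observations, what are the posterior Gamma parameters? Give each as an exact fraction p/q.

obs 1: x=1 → posterior Gamma(9, 9/4)
obs 2: x=2 → posterior Gamma(11, 13/4)
obs 3: x=3 → posterior Gamma(14, 17/4)
obs 4: x=0 → posterior Gamma(14, 21/4)
obs 5: x=6 → posterior Gamma(20, 25/4)
obs 6: x=0 → posterior Gamma(20, 29/4)

alpha=20, beta=29/4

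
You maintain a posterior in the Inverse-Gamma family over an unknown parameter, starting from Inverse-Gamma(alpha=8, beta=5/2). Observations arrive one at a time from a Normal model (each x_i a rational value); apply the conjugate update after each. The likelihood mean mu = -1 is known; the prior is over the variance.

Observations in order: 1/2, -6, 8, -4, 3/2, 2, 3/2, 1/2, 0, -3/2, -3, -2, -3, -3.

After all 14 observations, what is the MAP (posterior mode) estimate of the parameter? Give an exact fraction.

obs 1: x=1/2 → posterior Inverse-Gamma(17/2, 29/8)
obs 2: x=-6 → posterior Inverse-Gamma(9, 129/8)
obs 3: x=8 → posterior Inverse-Gamma(19/2, 453/8)
obs 4: x=-4 → posterior Inverse-Gamma(10, 489/8)
obs 5: x=3/2 → posterior Inverse-Gamma(21/2, 257/4)
obs 6: x=2 → posterior Inverse-Gamma(11, 275/4)
obs 7: x=3/2 → posterior Inverse-Gamma(23/2, 575/8)
obs 8: x=1/2 → posterior Inverse-Gamma(12, 73)
obs 9: x=0 → posterior Inverse-Gamma(25/2, 147/2)
obs 10: x=-3/2 → posterior Inverse-Gamma(13, 589/8)
obs 11: x=-3 → posterior Inverse-Gamma(27/2, 605/8)
obs 12: x=-2 → posterior Inverse-Gamma(14, 609/8)
obs 13: x=-3 → posterior Inverse-Gamma(29/2, 625/8)
obs 14: x=-3 → posterior Inverse-Gamma(15, 641/8)

641/128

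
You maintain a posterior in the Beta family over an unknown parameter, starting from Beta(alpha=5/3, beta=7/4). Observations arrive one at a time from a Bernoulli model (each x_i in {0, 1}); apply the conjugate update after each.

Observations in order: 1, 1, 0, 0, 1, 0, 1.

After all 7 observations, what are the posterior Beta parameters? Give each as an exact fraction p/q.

obs 1: x=1 → posterior Beta(8/3, 7/4)
obs 2: x=1 → posterior Beta(11/3, 7/4)
obs 3: x=0 → posterior Beta(11/3, 11/4)
obs 4: x=0 → posterior Beta(11/3, 15/4)
obs 5: x=1 → posterior Beta(14/3, 15/4)
obs 6: x=0 → posterior Beta(14/3, 19/4)
obs 7: x=1 → posterior Beta(17/3, 19/4)

alpha=17/3, beta=19/4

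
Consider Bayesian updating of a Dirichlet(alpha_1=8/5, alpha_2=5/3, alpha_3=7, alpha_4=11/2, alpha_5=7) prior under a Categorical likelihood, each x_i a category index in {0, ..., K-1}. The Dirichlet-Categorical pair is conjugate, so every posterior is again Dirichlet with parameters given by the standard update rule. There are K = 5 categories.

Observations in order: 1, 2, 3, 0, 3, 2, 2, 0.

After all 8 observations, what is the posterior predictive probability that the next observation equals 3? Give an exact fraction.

225/923

obs 1: x=1 → posterior Dirichlet(8/5, 8/3, 7, 11/2, 7)
obs 2: x=2 → posterior Dirichlet(8/5, 8/3, 8, 11/2, 7)
obs 3: x=3 → posterior Dirichlet(8/5, 8/3, 8, 13/2, 7)
obs 4: x=0 → posterior Dirichlet(13/5, 8/3, 8, 13/2, 7)
obs 5: x=3 → posterior Dirichlet(13/5, 8/3, 8, 15/2, 7)
obs 6: x=2 → posterior Dirichlet(13/5, 8/3, 9, 15/2, 7)
obs 7: x=2 → posterior Dirichlet(13/5, 8/3, 10, 15/2, 7)
obs 8: x=0 → posterior Dirichlet(18/5, 8/3, 10, 15/2, 7)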